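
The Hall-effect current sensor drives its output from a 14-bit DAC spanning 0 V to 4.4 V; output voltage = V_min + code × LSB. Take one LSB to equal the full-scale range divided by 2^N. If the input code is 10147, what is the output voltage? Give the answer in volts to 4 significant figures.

2.725 V

Full-scale range = 4.4 V. LSB = 4.4 V / 2^14.
V_out = V_min + code × LSB = 0 V + 10147 × 4.4 V / 16384
      = 0 V + 2.72502 V = 2.72502 V.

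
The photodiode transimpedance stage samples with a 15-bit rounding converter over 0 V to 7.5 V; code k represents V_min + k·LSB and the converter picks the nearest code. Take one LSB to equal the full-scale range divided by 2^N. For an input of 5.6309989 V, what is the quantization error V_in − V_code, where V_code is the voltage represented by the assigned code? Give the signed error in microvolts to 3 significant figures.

+48.0 µV

Full-scale range = 7.5 V. LSB = 7.5 V / 2^15 ≈ 228.9 µV.
Position in LSBs: (5.6309989 − (0)) × 32768/7.5 = 24602.2096; rounding gives k = 24602.
V_code = 0 + (24602/32768) × 7.5 = 5.6309509277 V.
V_in − V_code = 5.6309989 − (5.6309509277) = +48.0 µV.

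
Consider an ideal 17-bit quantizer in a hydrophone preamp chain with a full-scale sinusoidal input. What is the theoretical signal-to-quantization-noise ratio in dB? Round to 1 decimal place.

Ideal quantization SNR: 6.02 × 17 + 1.76 dB = 104.1 dB.

104.1 dB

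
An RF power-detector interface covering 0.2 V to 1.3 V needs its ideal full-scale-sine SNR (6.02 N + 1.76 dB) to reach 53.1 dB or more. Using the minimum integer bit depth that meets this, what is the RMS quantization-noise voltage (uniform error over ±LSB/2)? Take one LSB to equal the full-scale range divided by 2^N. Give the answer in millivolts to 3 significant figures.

Full-scale range = 1.3 V − (0.2 V) = 1.1 V.
N ≥ (53.1 − 1.76)/6.02 = 8.528 → N_min = 9.
Step size = 1.1/512 V = 2.1484 mV.
RMS noise = LSB/√12 = 0.620 mV.

0.620 mV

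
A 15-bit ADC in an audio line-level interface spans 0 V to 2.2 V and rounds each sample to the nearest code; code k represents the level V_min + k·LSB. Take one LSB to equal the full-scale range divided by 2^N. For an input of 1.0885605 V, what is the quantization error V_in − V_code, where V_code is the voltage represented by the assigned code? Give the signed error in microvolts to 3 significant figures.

−25.9 µV

Full-scale range = 2.2 V. LSB = 2.2 V / 2^15 ≈ 67.14 µV.
(1.0885605 − (0)) / LSB = 1.0885605 × 32768/2.2 = 16213.6138. Nearest integer: k = 16214.
Reconstructed level: 0 + 16214 × 2.2/32768 V = 1.0885864258 V.
Error = V_in − V_code = 1.0885605 − (1.0885864258) = −25.9 µV.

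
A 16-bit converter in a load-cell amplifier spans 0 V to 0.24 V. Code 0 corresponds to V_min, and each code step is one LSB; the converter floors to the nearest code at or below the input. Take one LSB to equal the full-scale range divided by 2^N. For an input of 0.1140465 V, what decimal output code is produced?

31142

Span = 0.24 V. LSB = 0.24 V / 2^16 ≈ 3.662 µV.
(V_in − V_min) × 2^16/range = (0.1140465 − (0)) × 65536/0.24 = 31142.298.
Floor → code = 31142.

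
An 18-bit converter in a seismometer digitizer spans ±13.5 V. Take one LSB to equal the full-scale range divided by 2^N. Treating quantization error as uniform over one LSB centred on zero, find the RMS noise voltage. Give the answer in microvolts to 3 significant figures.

The full-scale span is 13.5 − (-13.5) = 27 V.
Step size = 27/262144 V = 103.00 µV.
σ_q = LSB/√12 = 103.00 µV/3.4641 = 29.7 µV.

29.7 µV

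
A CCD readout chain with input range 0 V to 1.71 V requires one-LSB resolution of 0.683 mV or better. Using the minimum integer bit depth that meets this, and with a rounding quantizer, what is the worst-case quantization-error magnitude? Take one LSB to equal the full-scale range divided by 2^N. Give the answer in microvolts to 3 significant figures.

209 µV

Range is 1.71 V.
Required number of levels: 1.71/0.683 mV = 2503.7; smallest N with 2^N ≥ that is 12.
Step size = 1.71/4096 V = 417.48 µV.
|e|_max = LSB/2 = 209 µV.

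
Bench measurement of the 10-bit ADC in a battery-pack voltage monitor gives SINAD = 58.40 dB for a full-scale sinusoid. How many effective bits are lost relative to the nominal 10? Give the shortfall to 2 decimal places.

0.59 bits

Effective bits = (58.40 − 1.76)/6.02 = 9.4086.
Shortfall = 10 − 9.4086 = 0.5914 bits.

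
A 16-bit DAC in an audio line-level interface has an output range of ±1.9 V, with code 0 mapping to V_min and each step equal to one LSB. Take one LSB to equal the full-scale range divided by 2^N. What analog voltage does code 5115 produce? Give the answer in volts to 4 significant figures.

-1.603 V

Range = 1.9 − (-1.9) = 3.8 V. LSB = 3.8 V / 2^16.
V_out = V_min + code × LSB = -1.9 V + 5115 × 3.8 V / 65536
      = -1.9 + 0.296585 = -1.60341 V.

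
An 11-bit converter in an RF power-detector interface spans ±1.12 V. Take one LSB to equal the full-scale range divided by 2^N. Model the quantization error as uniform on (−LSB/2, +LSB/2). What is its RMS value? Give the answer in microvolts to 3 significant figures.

316 µV

The full-scale span is 1.12 − (-1.12) = 2.24 V.
LSB = 2.24 V ÷ 2^11 = 2.24/2048 V = 1.0938 mV.
For a uniform distribution on [−LSB/2, +LSB/2], V_rms = LSB/√12 = 1.0938 mV/3.4641 = 316 µV.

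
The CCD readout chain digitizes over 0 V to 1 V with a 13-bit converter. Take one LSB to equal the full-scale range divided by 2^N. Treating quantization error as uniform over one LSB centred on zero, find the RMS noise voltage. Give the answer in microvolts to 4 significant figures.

35.24 µV

Span = 1 V.
One LSB is 1 V / 8192 = 122.070 µV.
σ_q = LSB/√12 = 122.070 µV/3.4641 = 35.24 µV.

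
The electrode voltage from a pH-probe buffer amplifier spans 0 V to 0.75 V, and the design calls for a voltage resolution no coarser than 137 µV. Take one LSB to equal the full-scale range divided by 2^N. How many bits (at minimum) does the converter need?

V_FS = 0.75 V.
Levels needed ≥ 0.75/137 µV = 5474. 2^13 = 8192 suffices, so N_min = 13.

13 bits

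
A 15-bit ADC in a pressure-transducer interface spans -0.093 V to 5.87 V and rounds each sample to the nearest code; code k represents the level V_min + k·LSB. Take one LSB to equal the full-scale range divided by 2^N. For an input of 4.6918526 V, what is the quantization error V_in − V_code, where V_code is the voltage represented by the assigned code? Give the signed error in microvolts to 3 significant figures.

The full-scale span is 5.87 − (-0.093) = 5.963 V. LSB = 5.963 V / 2^15 ≈ 182.0 µV.
(V_in − V_min)/LSB = (4.6918526 − (-0.093)) × 32768/5.963 = 26293.8202 → nearest code k = 26294.
V_code = V_min + k × range/2^15 = -0.093 + 26294 × 5.963/32768 = 4.6918853149 V.
Error = V_in − V_code = 4.6918526 − (4.6918853149) = −32.7 µV.

−32.7 µV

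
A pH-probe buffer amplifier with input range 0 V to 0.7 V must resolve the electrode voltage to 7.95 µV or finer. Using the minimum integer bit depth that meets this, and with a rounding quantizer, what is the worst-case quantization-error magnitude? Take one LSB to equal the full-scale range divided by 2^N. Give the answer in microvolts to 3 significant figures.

Range is 0.7 V.
Levels needed ≥ 0.7/7.95 µV = 88050. 2^17 = 131072 suffices, so N_min = 17.
LSB = 0.7 V ÷ 2^17 = 0.7/131072 V = 5.3406 µV.
|e|_max = LSB/2 = 2.67 µV.

2.67 µV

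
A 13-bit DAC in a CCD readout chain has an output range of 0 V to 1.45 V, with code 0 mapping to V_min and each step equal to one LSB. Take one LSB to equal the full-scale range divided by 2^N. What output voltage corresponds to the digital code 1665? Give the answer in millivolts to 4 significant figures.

294.7 mV

Full-scale range = 1.45 V. LSB = 1.45 V / 2^13.
Output = V_min + (1665/8192) × range = 0 + 0.203247 × 1.45 V
      = 0 V + 0.294708 V = 0.294708 V.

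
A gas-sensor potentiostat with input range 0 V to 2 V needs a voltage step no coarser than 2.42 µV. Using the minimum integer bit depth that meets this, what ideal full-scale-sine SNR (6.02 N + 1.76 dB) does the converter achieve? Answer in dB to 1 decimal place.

V_FS = 2 V.
Required number of levels: 2/2.42 µV = 826450; smallest N with 2^N ≥ that is 20.
SNR = 6.02 × 20 + 1.76 = 122.16 dB.

122.2 dB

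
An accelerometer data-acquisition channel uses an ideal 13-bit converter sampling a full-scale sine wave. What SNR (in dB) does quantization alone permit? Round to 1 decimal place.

For an ideal N-bit converter with full-scale sine input, SNR = 6.02 N + 1.76 dB. SNR = 6.02 × 13 + 1.76 = 78.26 + 1.76 = 80.02 dB.

80.0 dB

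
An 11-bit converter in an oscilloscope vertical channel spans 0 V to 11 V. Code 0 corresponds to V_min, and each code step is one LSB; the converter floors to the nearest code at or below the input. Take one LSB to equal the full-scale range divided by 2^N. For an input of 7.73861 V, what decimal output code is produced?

1440

Full-scale range = 11 V. LSB = 11 V / 2^11 ≈ 5.371 mV.
code = ⌊(V_in − V_min)/LSB⌋ = ⌊(V_in − V_min) × 2^11 / range⌋
     = ⌊(7.73861 − (0)) × 2048 / 11⌋ = ⌊7.73861 × 2048/11⌋
     = ⌊1440.788⌋ = 1440.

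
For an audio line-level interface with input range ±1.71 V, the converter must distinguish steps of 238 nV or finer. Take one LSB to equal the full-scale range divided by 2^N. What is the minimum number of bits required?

The full-scale span is 1.71 − (-1.71) = 3.42 V.
Need 2^N ≥ 3.42 V / 238 nV = 1.437e7 → N_min = 24.

24 bits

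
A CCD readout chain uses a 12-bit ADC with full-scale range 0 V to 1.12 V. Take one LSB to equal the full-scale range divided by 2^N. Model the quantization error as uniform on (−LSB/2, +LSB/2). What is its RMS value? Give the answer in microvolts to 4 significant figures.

Span = 1.12 V.
Step size = 1.12/4096 V = 273.438 µV.
σ_q = LSB/√12 = 273.438 µV/3.4641 = 78.93 µV.

78.93 µV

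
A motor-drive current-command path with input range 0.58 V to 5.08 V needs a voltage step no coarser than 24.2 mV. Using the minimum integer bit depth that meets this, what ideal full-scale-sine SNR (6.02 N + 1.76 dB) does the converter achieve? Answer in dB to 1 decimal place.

49.9 dB

Full-scale range = 5.08 V − (0.58 V) = 4.5 V.
Need 2^N ≥ 4.5 V / 24.2 mV = 186.0 → N_min = 8.
6.02(8) + 1.76 = 49.92 dB.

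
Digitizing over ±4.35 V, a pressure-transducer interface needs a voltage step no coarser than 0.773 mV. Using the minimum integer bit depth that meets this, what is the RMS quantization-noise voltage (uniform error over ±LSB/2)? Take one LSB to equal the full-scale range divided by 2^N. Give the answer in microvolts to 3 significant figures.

Range = 4.35 − (-4.35) = 8.7 V.
Levels needed ≥ 8.7/0.773 mV = 11250. 2^14 = 16384 suffices, so N_min = 14.
One LSB is 8.7 V / 16384 = 0.53101 mV.
RMS noise = LSB/√12 = 153 µV.

153 µV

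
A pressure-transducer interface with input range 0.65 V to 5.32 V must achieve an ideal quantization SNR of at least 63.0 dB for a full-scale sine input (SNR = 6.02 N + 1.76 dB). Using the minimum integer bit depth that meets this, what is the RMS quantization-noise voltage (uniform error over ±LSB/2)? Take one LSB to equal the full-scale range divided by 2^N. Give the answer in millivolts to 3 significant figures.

0.658 mV

The full-scale span is 5.32 − (0.65) = 4.67 V.
6.02 N + 1.76 ≥ 63.0 gives N ≥ 10.173, so the minimum integer is 11.
LSB = 4.67 V / 2^11 = 2.2803 mV.
V_rms = LSB/√12 = 0.658 mV.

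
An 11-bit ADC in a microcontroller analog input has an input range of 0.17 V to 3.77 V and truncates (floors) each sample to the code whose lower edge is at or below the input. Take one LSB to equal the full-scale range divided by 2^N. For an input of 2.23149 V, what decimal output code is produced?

1172

The full-scale span is 3.77 − (0.17) = 3.6 V. LSB = 3.6 V / 2^11 ≈ 1.758 mV.
V_in − V_min = 2.23149 − (0.17) = 2.06149 V.
Divide by LSB: 2.06149 × 2048/3.6 = 1172.7588.
Truncating gives code 1172.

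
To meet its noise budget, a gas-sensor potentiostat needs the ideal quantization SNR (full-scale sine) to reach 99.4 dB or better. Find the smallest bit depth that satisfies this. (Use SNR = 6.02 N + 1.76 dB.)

Required N = ⌈(99.4 − 1.76)/6.02⌉ = ⌈16.219⌉ = 17.

17 bits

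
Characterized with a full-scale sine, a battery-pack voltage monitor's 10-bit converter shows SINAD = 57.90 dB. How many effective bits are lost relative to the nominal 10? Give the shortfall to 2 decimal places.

N_eff = (57.90 − 1.76)/6.02 = 9.3256 bits.
Shortfall = 10 − 9.3256 = 0.6744 bits.

0.67 bits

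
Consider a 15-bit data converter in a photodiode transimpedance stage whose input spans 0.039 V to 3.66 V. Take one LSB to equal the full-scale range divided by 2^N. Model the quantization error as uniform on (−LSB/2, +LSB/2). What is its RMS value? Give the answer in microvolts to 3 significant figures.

Range = 3.66 − (0.039) = 3.621 V.
LSB = 3.621 V / 2^15 = 110.50 µV.
RMS of a uniform error over width LSB is LSB/√12 = 31.9 µV.

31.9 µV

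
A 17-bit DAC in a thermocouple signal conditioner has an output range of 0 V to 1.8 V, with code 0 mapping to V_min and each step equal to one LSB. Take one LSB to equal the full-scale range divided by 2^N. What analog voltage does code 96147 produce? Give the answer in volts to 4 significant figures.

1.320 V

Range is 1.8 V. LSB = 1.8 V / 2^17.
V_out = 0 + 96147 × (1.8/131072) V
      = 0 + 1.32038 = 1.32038 V.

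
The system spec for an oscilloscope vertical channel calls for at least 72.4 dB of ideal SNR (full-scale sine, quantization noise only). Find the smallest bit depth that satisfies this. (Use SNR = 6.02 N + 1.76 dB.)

12 bits

N ≥ (72.4 − 1.76)/6.02 = 11.734 → N_min = 12.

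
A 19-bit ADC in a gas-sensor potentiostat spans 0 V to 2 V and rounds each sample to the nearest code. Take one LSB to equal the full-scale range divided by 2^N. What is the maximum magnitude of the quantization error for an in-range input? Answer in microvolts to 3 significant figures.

1.91 µV

V_FS = 2 V.
Step size = 2/524288 V = 3.8147 µV.
|e|_max = LSB/2 = 1.91 µV.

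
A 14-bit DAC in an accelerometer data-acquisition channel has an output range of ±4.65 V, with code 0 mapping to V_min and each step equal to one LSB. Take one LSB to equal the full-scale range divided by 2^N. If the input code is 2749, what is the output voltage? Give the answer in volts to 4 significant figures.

-3.090 V

Range = 4.65 − (-4.65) = 9.3 V. LSB = 9.3 V / 2^14.
V_out = V_min + code × LSB = -4.65 V + 2749 × 9.3 V / 16384
      = -4.65 V + 1.56041 V = -3.08959 V.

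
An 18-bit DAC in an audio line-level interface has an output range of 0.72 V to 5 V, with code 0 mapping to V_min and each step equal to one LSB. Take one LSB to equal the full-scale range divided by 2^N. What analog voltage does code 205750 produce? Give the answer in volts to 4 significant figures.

Span: 5 V − (0.72 V) = 4.28 V. LSB = 4.28 V / 2^18.
V_out = V_min + code × LSB = 0.72 V + 205750 × 4.28 V / 262144
      = 0.72 + 3.35926 = 4.07926 V.

4.079 V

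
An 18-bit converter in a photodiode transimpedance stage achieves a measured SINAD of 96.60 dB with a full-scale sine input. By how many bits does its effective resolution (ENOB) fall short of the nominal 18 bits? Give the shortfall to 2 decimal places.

2.25 bits

N_eff = (96.60 − 1.76)/6.02 = 15.7542 bits.
18 − 15.7542 = 2.25 bits below nominal.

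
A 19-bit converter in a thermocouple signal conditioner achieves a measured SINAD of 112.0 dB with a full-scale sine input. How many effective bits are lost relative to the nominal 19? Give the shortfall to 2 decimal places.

Effective bits = (112.0 − 1.76)/6.02 = 18.3123.
Shortfall = 19 − 18.3123 = 0.6877 bits.

0.69 bits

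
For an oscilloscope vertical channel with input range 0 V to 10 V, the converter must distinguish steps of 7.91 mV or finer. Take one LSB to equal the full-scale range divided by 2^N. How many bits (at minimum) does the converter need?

Full-scale range = 10 V.
Required number of levels: 10/7.91 mV = 1264.2; smallest N with 2^N ≥ that is 11.

11 bits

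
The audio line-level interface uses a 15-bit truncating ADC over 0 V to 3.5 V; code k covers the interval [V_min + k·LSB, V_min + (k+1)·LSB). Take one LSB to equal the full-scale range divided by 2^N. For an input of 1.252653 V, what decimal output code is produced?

V_FS = 3.5 V. LSB = 3.5 V / 2^15 ≈ 106.8 µV.
(V_in − V_min) × 2^15/range = (1.252653 − (0)) × 32768/3.5 = 11727.695.
Floor → code = 11727.

11727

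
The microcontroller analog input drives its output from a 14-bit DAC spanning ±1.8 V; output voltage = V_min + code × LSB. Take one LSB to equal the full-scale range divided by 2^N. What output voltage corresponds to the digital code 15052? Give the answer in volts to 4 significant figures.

1.507 V

Range = 1.8 − (-1.8) = 3.6 V. LSB = 3.6 V / 2^14.
V_out = -1.8 + 15052 × (3.6/16384) V
      = -1.8 + 3.30732 = 1.50732 V.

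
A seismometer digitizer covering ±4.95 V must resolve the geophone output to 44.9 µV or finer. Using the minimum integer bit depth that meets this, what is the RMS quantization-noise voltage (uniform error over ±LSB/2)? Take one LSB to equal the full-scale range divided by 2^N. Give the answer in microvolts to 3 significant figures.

Range = 4.95 − (-4.95) = 9.9 V.
Required number of levels: 9.9/44.9 µV = 220490; smallest N with 2^N ≥ that is 18.
LSB = 9.9 V / 2^18 = 37.766 µV.
RMS noise = LSB/√12 = 10.9 µV.

10.9 µV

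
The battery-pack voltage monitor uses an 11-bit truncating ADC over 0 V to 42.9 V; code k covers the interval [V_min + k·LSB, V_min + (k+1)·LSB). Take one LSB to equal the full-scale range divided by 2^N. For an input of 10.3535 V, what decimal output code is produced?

V_FS = 42.9 V. LSB = 42.9 V / 2^11 ≈ 20.95 mV.
(V_in − V_min) × 2^11/range = (10.3535 − (0)) × 2048/42.9 = 494.265.
Floor → code = 494.

494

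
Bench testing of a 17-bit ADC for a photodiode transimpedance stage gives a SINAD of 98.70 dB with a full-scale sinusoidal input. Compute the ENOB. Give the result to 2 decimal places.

Inverting SNR = 6.02 N + 1.76: N_eff = (98.70 − 1.76)/6.02 = 16.1030.

16.10 bits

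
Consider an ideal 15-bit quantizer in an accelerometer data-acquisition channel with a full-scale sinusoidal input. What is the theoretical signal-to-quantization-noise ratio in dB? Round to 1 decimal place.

92.1 dB

SNR = 6.02·15 + 1.76 = 92.06 dB.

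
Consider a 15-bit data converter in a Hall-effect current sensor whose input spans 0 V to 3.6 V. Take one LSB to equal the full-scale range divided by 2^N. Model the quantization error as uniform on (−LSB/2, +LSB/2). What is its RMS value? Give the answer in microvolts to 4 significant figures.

31.71 µV

Full-scale range = 3.6 V.
Step size = 3.6/32768 V = 109.863 µV.
RMS of a uniform error over width LSB is LSB/√12 = 31.71 µV.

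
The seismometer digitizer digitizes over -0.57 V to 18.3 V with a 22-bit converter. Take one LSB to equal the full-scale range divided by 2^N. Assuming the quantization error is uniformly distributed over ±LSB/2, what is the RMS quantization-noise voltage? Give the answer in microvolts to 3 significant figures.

Range = 18.3 − (-0.57) = 18.87 V.
LSB = 18.87 V ÷ 2^22 = 18.87/4194304 V = 4.4990 µV.
V_rms = LSB/√12 = 4.4990 µV / √12 = 1.30 µV.

1.30 µV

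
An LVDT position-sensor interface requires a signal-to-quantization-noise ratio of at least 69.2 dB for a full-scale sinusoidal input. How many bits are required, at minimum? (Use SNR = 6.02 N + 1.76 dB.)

6.02 N + 1.76 ≥ 69.2 gives N ≥ 11.203, so the minimum integer is 12.

12 bits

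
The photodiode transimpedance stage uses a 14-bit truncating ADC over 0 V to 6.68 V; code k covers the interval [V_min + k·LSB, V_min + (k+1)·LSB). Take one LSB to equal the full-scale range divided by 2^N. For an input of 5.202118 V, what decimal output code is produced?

Range is 6.68 V. LSB = 6.68 V / 2^14 ≈ 407.7 µV.
(V_in − V_min) × 2^14/range = (5.202118 − (0)) × 16384/6.68 = 12759.207.
Floor → code = 12759.

12759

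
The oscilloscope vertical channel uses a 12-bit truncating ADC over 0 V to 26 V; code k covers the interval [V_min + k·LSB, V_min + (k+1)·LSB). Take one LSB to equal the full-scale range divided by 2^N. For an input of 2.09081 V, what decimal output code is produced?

Full-scale range = 26 V. LSB = 26 V / 2^12 ≈ 6.348 mV.
V_in − V_min = 2.09081 − (0) = 2.09081 V.
Divide by LSB: 2.09081 × 4096/26 = 329.3830.
Truncating gives code 329.

329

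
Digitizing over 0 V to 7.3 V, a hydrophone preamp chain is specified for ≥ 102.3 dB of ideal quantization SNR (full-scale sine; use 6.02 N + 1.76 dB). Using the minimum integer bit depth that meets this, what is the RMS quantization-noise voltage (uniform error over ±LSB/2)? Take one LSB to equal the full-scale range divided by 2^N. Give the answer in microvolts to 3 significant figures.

16.1 µV

Span = 7.3 V.
6.02 N + 1.76 ≥ 102.3 gives N ≥ 16.701, so the minimum integer is 17.
Step size = 7.3/131072 V = 55.695 µV.
RMS noise = LSB/√12 = 16.1 µV.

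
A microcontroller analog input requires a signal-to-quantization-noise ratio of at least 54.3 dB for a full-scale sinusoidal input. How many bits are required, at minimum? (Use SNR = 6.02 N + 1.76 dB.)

Required N = ⌈(54.3 − 1.76)/6.02⌉ = ⌈8.728⌉ = 9.

9 bits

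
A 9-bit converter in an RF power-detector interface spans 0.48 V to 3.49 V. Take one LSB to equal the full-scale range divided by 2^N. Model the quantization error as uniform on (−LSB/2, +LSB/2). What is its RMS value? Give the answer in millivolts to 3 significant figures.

The full-scale span is 3.49 − (0.48) = 3.01 V.
LSB = 3.01 V ÷ 2^9 = 3.01/512 V = 5.8789 mV.
V_rms = LSB/√12 = 5.8789 mV / √12 = 1.70 mV.

1.70 mV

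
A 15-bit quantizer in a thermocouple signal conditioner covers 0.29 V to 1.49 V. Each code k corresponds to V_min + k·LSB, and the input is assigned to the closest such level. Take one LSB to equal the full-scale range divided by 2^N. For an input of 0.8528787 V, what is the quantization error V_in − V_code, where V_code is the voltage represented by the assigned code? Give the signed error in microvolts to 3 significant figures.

Full-scale range = 1.49 V − (0.29 V) = 1.2 V. LSB = 1.2 V / 2^15 ≈ 36.62 µV.
(0.8528787 − (0.29)) / LSB = 0.5628787 × 32768/1.2 = 15370.3410. Nearest integer: k = 15370.
V_code = 0.29 + (15370/32768) × 1.2 = 0.85286621094 V.
e = 0.8528787 − (0.85286621094) = +12.5 µV.

+12.5 µV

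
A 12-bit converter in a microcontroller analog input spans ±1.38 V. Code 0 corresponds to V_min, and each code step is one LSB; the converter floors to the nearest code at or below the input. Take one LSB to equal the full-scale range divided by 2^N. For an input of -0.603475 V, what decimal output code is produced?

The full-scale span is 1.38 − (-1.38) = 2.76 V. LSB = 2.76 V / 2^12 ≈ 0.6738 mV.
V_in − V_min = -0.603475 − (-1.38) = 0.776525 V.
Divide by LSB: 0.776525 × 4096/2.76 = 1152.4081.
Truncating gives code 1152.

1152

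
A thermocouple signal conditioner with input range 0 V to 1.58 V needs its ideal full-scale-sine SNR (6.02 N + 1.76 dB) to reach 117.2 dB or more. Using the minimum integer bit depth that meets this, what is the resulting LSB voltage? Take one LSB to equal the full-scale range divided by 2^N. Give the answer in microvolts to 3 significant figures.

1.51 µV

Range is 1.58 V.
Required N = ⌈(117.2 − 1.76)/6.02⌉ = ⌈19.176⌉ = 20.
LSB = 1.58 V / 2^20 = 1.51 µV.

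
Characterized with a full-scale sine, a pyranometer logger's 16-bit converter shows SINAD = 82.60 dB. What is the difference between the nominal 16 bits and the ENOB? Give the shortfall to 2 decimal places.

2.57 bits

Effective bits = (82.60 − 1.76)/6.02 = 13.4286.
Shortfall = 16 − 13.4286 = 2.5714 bits.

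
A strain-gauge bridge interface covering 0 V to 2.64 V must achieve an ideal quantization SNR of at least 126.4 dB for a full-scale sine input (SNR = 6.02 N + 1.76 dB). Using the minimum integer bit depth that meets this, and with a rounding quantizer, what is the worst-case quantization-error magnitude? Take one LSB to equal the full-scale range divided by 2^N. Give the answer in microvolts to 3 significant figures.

Range is 2.64 V.
Solving 6.02 N ≥ 126.4 − 1.76: N ≥ 20.704. Round up → N = 21.
One LSB is 2.64 V / 2097152 = 1.2589 µV.
|e|_max = LSB/2 = 0.629 µV.

0.629 µV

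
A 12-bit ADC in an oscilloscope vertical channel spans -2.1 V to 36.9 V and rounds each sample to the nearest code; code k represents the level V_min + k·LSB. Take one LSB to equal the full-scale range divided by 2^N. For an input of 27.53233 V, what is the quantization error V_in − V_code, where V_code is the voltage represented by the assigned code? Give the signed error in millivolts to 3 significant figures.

Range = 36.9 − (-2.1) = 39 V. LSB = 39 V / 2^12 ≈ 9.521 mV.
(27.53233 − (-2.1)) / LSB = 29.63233 × 4096/39 = 3112.1545. Nearest integer: k = 3112.
V_code = -2.1 + (3112/4096) × 39 = 27.53085938 V.
e = 27.53233 − (27.53085938) = +1.47 mV.

+1.47 mV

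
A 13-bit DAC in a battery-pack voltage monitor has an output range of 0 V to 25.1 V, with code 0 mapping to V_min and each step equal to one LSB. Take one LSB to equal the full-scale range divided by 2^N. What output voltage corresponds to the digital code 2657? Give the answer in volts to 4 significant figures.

8.141 V

Span = 25.1 V. LSB = 25.1 V / 2^13.
V_out = V_min + code × LSB = 0 V + 2657 × 25.1 V / 8192
      = 0 V + 8.14095 V = 8.14095 V.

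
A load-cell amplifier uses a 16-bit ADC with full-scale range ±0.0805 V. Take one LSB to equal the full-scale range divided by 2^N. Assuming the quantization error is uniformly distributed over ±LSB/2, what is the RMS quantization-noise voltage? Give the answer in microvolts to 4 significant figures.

Full-scale range = 0.0805 V − (-0.0805 V) = 0.161 V.
LSB = 0.161 V / 2^16 = 2.45667 µV.
V_rms = LSB/√12 = 2.45667 µV / √12 = 0.7092 µV.

0.7092 µV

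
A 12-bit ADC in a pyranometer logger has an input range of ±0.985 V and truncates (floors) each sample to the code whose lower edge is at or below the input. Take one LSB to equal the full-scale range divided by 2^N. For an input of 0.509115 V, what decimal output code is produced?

3106

Full-scale range = 0.985 V − (-0.985 V) = 1.97 V. LSB = 1.97 V / 2^12 ≈ 481.0 µV.
(V_in − V_min) × 2^12/range = (0.509115 − (-0.985)) × 4096/1.97 = 3106.546.
Floor → code = 3106.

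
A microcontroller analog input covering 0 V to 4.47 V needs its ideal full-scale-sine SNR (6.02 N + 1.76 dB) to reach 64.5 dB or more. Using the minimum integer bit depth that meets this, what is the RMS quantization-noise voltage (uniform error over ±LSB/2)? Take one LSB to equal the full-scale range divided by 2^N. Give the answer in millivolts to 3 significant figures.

Span = 4.47 V.
6.02 N + 1.76 ≥ 64.5 gives N ≥ 10.422, so the minimum integer is 11.
Step size = 4.47/2048 V = 2.1826 mV.
RMS noise = LSB/√12 = 0.630 mV.

0.630 mV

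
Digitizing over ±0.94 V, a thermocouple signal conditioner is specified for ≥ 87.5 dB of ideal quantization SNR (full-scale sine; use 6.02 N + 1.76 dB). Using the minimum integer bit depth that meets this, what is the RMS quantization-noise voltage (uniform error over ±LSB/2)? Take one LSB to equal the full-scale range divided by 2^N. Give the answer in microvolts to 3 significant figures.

16.6 µV

Range = 0.94 − (-0.94) = 1.88 V.
Solving 6.02 N ≥ 87.5 − 1.76: N ≥ 14.243. Round up → N = 15.
One LSB is 1.88 V / 32768 = 57.373 µV.
σ_q = LSB/√12 = 57.373 µV/3.4641 = 16.6 µV.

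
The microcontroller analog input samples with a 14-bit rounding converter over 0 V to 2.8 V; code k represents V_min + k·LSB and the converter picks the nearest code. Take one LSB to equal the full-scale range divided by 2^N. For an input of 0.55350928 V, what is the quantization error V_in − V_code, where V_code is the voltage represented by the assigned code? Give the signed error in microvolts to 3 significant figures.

V_FS = 2.8 V. LSB = 2.8 V / 2^14 ≈ 170.9 µV.
(0.55350928 − (0)) / LSB = 0.55350928 × 16384/2.8 = 3238.8200. Nearest integer: k = 3239.
V_code = 0 + (3239/16384) × 2.8 = 0.55354003906 V.
V_in − V_code = 0.55350928 − (0.55354003906) = −30.8 µV.

−30.8 µV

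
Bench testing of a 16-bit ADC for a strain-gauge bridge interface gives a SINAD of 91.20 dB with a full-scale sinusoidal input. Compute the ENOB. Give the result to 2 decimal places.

ENOB = (SINAD − 1.76) / 6.02 = (91.20 − 1.76) / 6.02 = 89.44 / 6.02 = 14.8571.

14.86 bits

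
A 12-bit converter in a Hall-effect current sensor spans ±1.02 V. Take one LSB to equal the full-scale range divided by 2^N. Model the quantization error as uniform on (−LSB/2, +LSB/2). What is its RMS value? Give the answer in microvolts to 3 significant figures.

Range = 1.02 − (-1.02) = 2.04 V.
LSB = 2.04 V ÷ 2^12 = 2.04/4096 V = 498.05 µV.
RMS of a uniform error over width LSB is LSB/√12 = 144 µV.

144 µV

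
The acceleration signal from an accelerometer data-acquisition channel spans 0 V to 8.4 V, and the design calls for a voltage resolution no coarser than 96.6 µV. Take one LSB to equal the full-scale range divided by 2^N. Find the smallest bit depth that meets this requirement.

Full-scale range = 8.4 V.
Levels needed ≥ 8.4/96.6 µV = 86960. 2^17 = 131072 suffices, so N_min = 17.

17 bits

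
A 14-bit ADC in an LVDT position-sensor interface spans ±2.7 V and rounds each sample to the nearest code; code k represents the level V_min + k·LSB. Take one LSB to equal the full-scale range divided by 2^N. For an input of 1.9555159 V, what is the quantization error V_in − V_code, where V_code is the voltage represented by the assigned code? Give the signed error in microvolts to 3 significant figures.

Span: 2.7 V − (-2.7 V) = 5.4 V. LSB = 5.4 V / 2^14 ≈ 329.6 µV.
(1.9555159 − (-2.7)) / LSB = 4.6555159 × 16384/5.4 = 14125.1801. Nearest integer: k = 14125.
V_code = -2.7 + (14125/16384) × 5.4 = 1.9554565430 V.
Error = V_in − V_code = 1.9555159 − (1.9554565430) = +59.4 µV.

+59.4 µV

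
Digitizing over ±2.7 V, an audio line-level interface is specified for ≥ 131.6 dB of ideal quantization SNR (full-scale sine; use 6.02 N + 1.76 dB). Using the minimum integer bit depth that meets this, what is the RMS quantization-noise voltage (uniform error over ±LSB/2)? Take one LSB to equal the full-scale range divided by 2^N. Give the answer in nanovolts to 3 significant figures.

The full-scale span is 2.7 − (-2.7) = 5.4 V.
N ≥ (131.6 − 1.76)/6.02 = 21.568 → N_min = 22.
LSB = 5.4 V / 2^22 = 1.2875 µV.
V_rms = LSB/√12 = 372 nV.

372 nV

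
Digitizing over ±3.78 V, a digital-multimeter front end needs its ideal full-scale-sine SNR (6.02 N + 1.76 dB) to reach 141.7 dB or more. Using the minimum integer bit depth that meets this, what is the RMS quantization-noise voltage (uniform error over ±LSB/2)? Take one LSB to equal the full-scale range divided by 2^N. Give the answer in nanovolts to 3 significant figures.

Range = 3.78 − (-3.78) = 7.56 V.
6.02 N + 1.76 ≥ 141.7 gives N ≥ 23.246, so the minimum integer is 24.
LSB = 7.56 V ÷ 2^24 = 7.56/16777216 V = 450.61 nV.
V_rms = LSB/√12 = 130 nV.

130 nV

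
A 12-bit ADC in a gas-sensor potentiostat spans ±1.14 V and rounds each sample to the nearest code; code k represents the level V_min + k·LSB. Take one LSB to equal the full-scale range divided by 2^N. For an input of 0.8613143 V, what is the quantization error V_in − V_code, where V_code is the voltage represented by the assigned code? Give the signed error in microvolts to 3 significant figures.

+191 µV

The full-scale span is 1.14 − (-1.14) = 2.28 V. LSB = 2.28 V / 2^12 ≈ 0.5566 mV.
(V_in − V_min)/LSB = (0.8613143 − (-1.14)) × 4096/2.28 = 3595.3436 → nearest code k = 3595.
V_code = V_min + k × range/2^12 = -1.14 + 3595 × 2.28/4096 = 0.8611230469 V.
V_in − V_code = 0.8613143 − (0.8611230469) = +191 µV.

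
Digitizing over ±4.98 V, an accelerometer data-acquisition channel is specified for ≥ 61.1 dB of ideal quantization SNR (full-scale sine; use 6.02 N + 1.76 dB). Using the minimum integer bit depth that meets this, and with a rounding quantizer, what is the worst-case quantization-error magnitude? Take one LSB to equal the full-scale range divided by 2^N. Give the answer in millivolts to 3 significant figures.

4.86 mV

Full-scale range = 4.98 V − (-4.98 V) = 9.96 V.
N ≥ (61.1 − 1.76)/6.02 = 9.857 → N_min = 10.
LSB = 9.96 V / 2^10 = 9.7266 mV.
Max error for round-to-nearest is LSB/2 = 4.86 mV.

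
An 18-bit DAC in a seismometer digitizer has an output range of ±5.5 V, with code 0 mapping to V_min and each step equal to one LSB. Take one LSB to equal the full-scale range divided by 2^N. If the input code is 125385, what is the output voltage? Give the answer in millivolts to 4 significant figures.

Full-scale range = 5.5 V − (-5.5 V) = 11 V. LSB = 11 V / 2^18.
Output = V_min + (125385/262144) × range = -5.5 + 0.478306 × 11 V
      = -5.5 V + 5.26136 V = -0.238636 V.

-238.6 mV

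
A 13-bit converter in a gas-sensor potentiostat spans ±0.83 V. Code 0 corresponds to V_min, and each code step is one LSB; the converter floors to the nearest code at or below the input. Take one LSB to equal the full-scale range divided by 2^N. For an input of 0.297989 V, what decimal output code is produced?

5566

Range = 0.83 − (-0.83) = 1.66 V. LSB = 1.66 V / 2^13 ≈ 202.6 µV.
(V_in − V_min) × 2^13/range = (0.297989 − (-0.83)) × 8192/1.66 = 5566.558.
Floor → code = 5566.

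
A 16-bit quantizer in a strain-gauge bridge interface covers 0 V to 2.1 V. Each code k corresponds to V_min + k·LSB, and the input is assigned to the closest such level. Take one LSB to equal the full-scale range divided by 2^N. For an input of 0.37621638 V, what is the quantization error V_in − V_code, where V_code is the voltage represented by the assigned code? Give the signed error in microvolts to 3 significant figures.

−5.85 µV

Span = 2.1 V. LSB = 2.1 V / 2^16 ≈ 32.04 µV.
(0.37621638 − (0)) / LSB = 0.37621638 × 65536/2.1 = 11740.8175. Nearest integer: k = 11741.
V_code = 0 + (11741/65536) × 2.1 = 0.37622222900 V.
Error = V_in − V_code = 0.37621638 − (0.37622222900) = −5.85 µV.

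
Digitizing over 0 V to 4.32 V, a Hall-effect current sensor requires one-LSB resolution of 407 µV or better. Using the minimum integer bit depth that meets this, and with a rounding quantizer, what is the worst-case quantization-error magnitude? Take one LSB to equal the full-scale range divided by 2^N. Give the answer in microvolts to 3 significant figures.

132 µV

Span = 4.32 V.
Need 2^N ≥ 4.32 V / 407 µV = 10610 → N_min = 14.
LSB = 4.32 V ÷ 2^14 = 4.32/16384 V = 263.67 µV.
|e|_max = LSB/2 = 132 µV.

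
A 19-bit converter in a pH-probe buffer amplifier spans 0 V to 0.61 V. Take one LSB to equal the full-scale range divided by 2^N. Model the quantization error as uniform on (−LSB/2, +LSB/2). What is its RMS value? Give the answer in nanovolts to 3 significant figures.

336 nV

Span = 0.61 V.
LSB = 0.61 V / 2^19 = 1.1635 µV.
σ_q = LSB/√12 = 1.1635 µV/3.4641 = 336 nV.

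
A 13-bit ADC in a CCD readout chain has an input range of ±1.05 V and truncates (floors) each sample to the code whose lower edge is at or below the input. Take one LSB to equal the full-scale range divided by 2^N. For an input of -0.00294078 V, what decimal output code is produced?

The full-scale span is 1.05 − (-1.05) = 2.1 V. LSB = 2.1 V / 2^13 ≈ 256.3 µV.
V_in − V_min = -0.00294078 − (-1.05) = 1.04705922 V.
Divide by LSB: 1.04705922 × 8192/2.1 = 4084.5282.
Truncating gives code 4084.

4084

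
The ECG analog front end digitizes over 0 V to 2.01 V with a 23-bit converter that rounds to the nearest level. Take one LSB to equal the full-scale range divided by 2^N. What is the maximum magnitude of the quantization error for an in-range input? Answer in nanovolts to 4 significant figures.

119.8 nV

Full-scale range = 2.01 V.
Step size = 2.01/8388608 V = 239.611 nV.
Worst-case error for round-to-nearest is half an LSB: 119.8 nV.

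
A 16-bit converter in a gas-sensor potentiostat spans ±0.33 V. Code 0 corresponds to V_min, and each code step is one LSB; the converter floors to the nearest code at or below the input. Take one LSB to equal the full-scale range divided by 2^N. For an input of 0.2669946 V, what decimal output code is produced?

59279

Full-scale range = 0.33 V − (-0.33 V) = 0.66 V. LSB = 0.66 V / 2^16 ≈ 10.07 µV.
V_in − V_min = 0.2669946 − (-0.33) = 0.5969946 V.
Divide by LSB: 0.5969946 × 65536/0.66 = 59279.7547.
Truncating gives code 59279.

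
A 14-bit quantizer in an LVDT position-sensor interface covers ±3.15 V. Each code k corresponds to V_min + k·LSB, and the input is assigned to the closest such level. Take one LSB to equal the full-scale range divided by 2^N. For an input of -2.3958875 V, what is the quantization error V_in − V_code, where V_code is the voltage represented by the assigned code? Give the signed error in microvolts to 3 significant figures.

+65.9 µV

Range = 3.15 − (-3.15) = 6.3 V. LSB = 6.3 V / 2^14 ≈ 384.5 µV.
Position in LSBs: (-2.3958875 − (-3.15)) × 16384/6.3 = 1961.1713; rounding gives k = 1961.
Reconstructed level: -3.15 + 1961 × 6.3/16384 V = -2.3959533691 V.
Error = V_in − V_code = -2.3958875 − (-2.3959533691) = +65.9 µV.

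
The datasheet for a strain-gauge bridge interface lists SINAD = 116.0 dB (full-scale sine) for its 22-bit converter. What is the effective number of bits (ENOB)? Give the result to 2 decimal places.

18.98 bits

ENOB = (SINAD − 1.76) / 6.02 = (116.0 − 1.76) / 6.02 = 114.24 / 6.02 = 18.9767.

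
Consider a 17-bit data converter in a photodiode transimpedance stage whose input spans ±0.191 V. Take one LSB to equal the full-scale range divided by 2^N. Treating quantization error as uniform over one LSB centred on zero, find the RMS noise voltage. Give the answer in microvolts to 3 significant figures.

0.841 µV

Span: 0.191 V − (-0.191 V) = 0.382 V.
LSB = 0.382 V / 2^17 = 2.9144 µV.
σ_q = LSB/√12 = 2.9144 µV/3.4641 = 0.841 µV.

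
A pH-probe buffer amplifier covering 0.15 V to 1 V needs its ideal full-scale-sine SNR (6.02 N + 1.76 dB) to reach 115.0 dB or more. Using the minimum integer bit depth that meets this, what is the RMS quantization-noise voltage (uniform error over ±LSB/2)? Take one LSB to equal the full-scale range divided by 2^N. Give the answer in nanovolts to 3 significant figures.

468 nV

Range = 1 − (0.15) = 0.85 V.
Required N = ⌈(115.0 − 1.76)/6.02⌉ = ⌈18.811⌉ = 19.
One LSB is 0.85 V / 524288 = 1.6212 µV.
σ_q = LSB/√12 = 1.6212 µV/3.4641 = 468 nV.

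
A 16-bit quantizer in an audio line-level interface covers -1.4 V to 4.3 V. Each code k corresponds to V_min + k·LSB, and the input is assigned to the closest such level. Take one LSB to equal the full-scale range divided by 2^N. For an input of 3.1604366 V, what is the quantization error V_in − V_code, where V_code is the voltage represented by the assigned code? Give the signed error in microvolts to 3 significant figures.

The full-scale span is 4.3 − (-1.4) = 5.7 V. LSB = 5.7 V / 2^16 ≈ 86.98 µV.
(3.1604366 − (-1.4)) / LSB = 4.5604366 × 65536/5.7 = 52433.8198. Nearest integer: k = 52434.
Reconstructed level: -1.4 + 52434 × 5.7/65536 V = 3.1604522705 V.
V_in − V_code = 3.1604366 − (3.1604522705) = −15.7 µV.

−15.7 µV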